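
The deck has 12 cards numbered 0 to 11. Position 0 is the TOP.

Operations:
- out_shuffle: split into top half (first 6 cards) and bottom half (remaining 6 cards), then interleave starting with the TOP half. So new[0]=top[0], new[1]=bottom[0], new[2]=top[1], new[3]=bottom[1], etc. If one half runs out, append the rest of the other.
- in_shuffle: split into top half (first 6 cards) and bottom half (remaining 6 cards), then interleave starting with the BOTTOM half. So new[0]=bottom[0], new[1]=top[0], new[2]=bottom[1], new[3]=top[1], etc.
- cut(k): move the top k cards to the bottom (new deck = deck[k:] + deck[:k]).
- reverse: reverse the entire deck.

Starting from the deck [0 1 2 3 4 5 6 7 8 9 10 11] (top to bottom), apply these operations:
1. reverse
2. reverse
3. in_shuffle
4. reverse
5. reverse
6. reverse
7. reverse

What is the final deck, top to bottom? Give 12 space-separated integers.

After op 1 (reverse): [11 10 9 8 7 6 5 4 3 2 1 0]
After op 2 (reverse): [0 1 2 3 4 5 6 7 8 9 10 11]
After op 3 (in_shuffle): [6 0 7 1 8 2 9 3 10 4 11 5]
After op 4 (reverse): [5 11 4 10 3 9 2 8 1 7 0 6]
After op 5 (reverse): [6 0 7 1 8 2 9 3 10 4 11 5]
After op 6 (reverse): [5 11 4 10 3 9 2 8 1 7 0 6]
After op 7 (reverse): [6 0 7 1 8 2 9 3 10 4 11 5]

Answer: 6 0 7 1 8 2 9 3 10 4 11 5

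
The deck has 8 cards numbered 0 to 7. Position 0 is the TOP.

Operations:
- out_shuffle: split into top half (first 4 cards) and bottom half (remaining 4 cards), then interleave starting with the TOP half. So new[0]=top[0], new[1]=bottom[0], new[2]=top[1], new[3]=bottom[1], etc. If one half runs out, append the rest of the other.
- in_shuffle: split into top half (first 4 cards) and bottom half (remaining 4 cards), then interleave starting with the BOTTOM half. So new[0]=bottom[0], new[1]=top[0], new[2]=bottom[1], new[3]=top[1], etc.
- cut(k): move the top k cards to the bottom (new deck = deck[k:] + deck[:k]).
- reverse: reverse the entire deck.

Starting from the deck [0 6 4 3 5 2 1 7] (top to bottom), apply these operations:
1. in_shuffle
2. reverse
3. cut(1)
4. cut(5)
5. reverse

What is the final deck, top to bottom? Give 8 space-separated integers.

After op 1 (in_shuffle): [5 0 2 6 1 4 7 3]
After op 2 (reverse): [3 7 4 1 6 2 0 5]
After op 3 (cut(1)): [7 4 1 6 2 0 5 3]
After op 4 (cut(5)): [0 5 3 7 4 1 6 2]
After op 5 (reverse): [2 6 1 4 7 3 5 0]

Answer: 2 6 1 4 7 3 5 0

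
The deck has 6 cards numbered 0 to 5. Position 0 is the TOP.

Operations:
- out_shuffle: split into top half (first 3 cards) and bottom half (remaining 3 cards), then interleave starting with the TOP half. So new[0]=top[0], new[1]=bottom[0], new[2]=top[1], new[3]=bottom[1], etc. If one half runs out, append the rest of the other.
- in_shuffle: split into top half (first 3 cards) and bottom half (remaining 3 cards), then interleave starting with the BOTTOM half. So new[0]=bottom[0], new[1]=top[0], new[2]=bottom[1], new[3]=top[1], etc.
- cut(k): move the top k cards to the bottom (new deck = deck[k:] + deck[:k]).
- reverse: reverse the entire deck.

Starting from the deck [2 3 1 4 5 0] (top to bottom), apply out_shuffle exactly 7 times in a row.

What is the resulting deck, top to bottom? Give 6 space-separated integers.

After op 1 (out_shuffle): [2 4 3 5 1 0]
After op 2 (out_shuffle): [2 5 4 1 3 0]
After op 3 (out_shuffle): [2 1 5 3 4 0]
After op 4 (out_shuffle): [2 3 1 4 5 0]
After op 5 (out_shuffle): [2 4 3 5 1 0]
After op 6 (out_shuffle): [2 5 4 1 3 0]
After op 7 (out_shuffle): [2 1 5 3 4 0]

Answer: 2 1 5 3 4 0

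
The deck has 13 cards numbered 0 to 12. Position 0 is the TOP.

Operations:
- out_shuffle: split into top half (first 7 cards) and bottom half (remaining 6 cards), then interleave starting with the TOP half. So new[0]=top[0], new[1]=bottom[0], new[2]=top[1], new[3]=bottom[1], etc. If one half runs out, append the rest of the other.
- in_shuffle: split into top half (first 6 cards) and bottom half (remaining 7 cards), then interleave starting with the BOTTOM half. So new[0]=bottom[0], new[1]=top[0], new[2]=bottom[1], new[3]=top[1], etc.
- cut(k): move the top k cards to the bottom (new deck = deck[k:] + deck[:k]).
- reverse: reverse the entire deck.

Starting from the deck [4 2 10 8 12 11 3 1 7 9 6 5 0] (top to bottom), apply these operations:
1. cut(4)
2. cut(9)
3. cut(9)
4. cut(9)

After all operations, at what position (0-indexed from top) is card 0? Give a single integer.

Answer: 7

Derivation:
After op 1 (cut(4)): [12 11 3 1 7 9 6 5 0 4 2 10 8]
After op 2 (cut(9)): [4 2 10 8 12 11 3 1 7 9 6 5 0]
After op 3 (cut(9)): [9 6 5 0 4 2 10 8 12 11 3 1 7]
After op 4 (cut(9)): [11 3 1 7 9 6 5 0 4 2 10 8 12]
Card 0 is at position 7.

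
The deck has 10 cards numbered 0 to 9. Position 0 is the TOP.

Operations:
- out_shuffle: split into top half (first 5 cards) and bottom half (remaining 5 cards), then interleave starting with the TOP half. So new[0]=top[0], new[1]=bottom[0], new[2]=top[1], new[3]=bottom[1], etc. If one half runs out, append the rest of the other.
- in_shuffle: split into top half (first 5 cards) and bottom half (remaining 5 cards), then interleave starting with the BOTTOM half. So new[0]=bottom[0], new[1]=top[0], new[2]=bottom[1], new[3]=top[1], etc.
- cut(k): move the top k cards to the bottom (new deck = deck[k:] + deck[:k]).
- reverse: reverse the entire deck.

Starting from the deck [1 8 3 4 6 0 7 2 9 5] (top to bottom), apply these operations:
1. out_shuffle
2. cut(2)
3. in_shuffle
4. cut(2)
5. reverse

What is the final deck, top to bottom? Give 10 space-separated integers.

Answer: 8 9 4 0 2 1 3 5 7 6

Derivation:
After op 1 (out_shuffle): [1 0 8 7 3 2 4 9 6 5]
After op 2 (cut(2)): [8 7 3 2 4 9 6 5 1 0]
After op 3 (in_shuffle): [9 8 6 7 5 3 1 2 0 4]
After op 4 (cut(2)): [6 7 5 3 1 2 0 4 9 8]
After op 5 (reverse): [8 9 4 0 2 1 3 5 7 6]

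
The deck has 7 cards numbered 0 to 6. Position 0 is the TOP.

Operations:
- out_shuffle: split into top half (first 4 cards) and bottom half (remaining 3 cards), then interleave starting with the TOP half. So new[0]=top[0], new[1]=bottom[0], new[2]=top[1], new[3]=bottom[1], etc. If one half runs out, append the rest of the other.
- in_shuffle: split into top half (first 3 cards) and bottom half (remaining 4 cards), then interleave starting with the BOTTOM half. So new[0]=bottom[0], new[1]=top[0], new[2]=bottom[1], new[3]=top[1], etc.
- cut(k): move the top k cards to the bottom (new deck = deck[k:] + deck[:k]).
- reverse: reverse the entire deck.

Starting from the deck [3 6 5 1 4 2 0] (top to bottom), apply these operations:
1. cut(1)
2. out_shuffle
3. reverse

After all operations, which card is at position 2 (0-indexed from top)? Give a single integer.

After op 1 (cut(1)): [6 5 1 4 2 0 3]
After op 2 (out_shuffle): [6 2 5 0 1 3 4]
After op 3 (reverse): [4 3 1 0 5 2 6]
Position 2: card 1.

Answer: 1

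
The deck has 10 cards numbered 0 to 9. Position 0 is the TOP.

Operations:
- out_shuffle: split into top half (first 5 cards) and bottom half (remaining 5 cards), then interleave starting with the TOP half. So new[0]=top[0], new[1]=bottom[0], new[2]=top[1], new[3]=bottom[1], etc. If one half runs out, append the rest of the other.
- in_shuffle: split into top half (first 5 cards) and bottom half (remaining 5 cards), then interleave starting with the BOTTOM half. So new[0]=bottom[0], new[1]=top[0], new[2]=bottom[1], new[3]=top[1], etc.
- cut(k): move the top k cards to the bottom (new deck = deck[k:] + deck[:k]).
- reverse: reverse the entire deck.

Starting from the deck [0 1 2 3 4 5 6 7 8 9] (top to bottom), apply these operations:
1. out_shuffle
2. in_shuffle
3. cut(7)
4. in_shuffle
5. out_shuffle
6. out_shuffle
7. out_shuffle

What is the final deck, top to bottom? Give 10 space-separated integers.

After op 1 (out_shuffle): [0 5 1 6 2 7 3 8 4 9]
After op 2 (in_shuffle): [7 0 3 5 8 1 4 6 9 2]
After op 3 (cut(7)): [6 9 2 7 0 3 5 8 1 4]
After op 4 (in_shuffle): [3 6 5 9 8 2 1 7 4 0]
After op 5 (out_shuffle): [3 2 6 1 5 7 9 4 8 0]
After op 6 (out_shuffle): [3 7 2 9 6 4 1 8 5 0]
After op 7 (out_shuffle): [3 4 7 1 2 8 9 5 6 0]

Answer: 3 4 7 1 2 8 9 5 6 0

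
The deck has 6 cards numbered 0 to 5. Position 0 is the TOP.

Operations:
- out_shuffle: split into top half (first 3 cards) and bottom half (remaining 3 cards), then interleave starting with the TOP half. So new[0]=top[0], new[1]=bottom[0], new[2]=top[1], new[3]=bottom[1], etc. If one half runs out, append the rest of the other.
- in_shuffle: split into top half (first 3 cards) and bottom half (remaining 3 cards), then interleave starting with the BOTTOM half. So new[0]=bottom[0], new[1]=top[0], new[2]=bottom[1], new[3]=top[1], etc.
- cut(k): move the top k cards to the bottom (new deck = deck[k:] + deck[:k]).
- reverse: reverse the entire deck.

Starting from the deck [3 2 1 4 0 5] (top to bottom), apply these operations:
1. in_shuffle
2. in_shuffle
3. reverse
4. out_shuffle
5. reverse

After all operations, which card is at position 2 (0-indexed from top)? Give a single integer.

Answer: 4

Derivation:
After op 1 (in_shuffle): [4 3 0 2 5 1]
After op 2 (in_shuffle): [2 4 5 3 1 0]
After op 3 (reverse): [0 1 3 5 4 2]
After op 4 (out_shuffle): [0 5 1 4 3 2]
After op 5 (reverse): [2 3 4 1 5 0]
Position 2: card 4.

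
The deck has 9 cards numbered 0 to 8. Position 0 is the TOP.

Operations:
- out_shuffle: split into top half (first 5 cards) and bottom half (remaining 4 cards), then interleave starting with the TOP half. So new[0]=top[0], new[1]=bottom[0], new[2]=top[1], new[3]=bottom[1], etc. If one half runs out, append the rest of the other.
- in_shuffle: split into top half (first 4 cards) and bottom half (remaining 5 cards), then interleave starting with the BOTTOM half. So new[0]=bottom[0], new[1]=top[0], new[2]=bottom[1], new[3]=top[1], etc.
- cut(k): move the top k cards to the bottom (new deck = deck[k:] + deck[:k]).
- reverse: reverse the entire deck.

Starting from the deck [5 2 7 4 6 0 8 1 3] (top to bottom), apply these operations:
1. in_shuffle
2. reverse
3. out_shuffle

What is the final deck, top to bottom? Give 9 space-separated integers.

After op 1 (in_shuffle): [6 5 0 2 8 7 1 4 3]
After op 2 (reverse): [3 4 1 7 8 2 0 5 6]
After op 3 (out_shuffle): [3 2 4 0 1 5 7 6 8]

Answer: 3 2 4 0 1 5 7 6 8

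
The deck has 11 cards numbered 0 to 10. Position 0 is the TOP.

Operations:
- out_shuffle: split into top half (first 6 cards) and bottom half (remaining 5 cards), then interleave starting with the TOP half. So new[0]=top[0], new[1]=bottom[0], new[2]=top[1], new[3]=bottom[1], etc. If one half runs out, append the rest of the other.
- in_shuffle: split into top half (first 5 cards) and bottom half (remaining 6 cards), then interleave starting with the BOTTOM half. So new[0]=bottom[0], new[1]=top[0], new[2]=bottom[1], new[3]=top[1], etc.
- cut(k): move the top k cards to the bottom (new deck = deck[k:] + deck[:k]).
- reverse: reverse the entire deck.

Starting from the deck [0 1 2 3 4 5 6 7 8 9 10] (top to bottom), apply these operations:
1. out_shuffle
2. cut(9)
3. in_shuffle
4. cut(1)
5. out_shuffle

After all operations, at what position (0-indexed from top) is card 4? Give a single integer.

After op 1 (out_shuffle): [0 6 1 7 2 8 3 9 4 10 5]
After op 2 (cut(9)): [10 5 0 6 1 7 2 8 3 9 4]
After op 3 (in_shuffle): [7 10 2 5 8 0 3 6 9 1 4]
After op 4 (cut(1)): [10 2 5 8 0 3 6 9 1 4 7]
After op 5 (out_shuffle): [10 6 2 9 5 1 8 4 0 7 3]
Card 4 is at position 7.

Answer: 7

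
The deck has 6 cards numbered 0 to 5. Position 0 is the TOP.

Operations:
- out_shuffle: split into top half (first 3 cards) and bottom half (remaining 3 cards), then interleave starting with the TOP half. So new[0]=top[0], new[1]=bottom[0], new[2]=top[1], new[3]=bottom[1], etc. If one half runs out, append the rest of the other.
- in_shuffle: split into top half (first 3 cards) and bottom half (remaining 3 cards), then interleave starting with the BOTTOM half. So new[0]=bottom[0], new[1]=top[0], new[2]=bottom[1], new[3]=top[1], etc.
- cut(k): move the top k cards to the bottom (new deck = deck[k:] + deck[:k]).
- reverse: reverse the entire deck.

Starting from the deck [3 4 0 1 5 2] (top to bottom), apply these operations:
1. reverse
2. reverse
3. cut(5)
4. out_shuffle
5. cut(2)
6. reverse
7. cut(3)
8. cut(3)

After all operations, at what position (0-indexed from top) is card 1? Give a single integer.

After op 1 (reverse): [2 5 1 0 4 3]
After op 2 (reverse): [3 4 0 1 5 2]
After op 3 (cut(5)): [2 3 4 0 1 5]
After op 4 (out_shuffle): [2 0 3 1 4 5]
After op 5 (cut(2)): [3 1 4 5 2 0]
After op 6 (reverse): [0 2 5 4 1 3]
After op 7 (cut(3)): [4 1 3 0 2 5]
After op 8 (cut(3)): [0 2 5 4 1 3]
Card 1 is at position 4.

Answer: 4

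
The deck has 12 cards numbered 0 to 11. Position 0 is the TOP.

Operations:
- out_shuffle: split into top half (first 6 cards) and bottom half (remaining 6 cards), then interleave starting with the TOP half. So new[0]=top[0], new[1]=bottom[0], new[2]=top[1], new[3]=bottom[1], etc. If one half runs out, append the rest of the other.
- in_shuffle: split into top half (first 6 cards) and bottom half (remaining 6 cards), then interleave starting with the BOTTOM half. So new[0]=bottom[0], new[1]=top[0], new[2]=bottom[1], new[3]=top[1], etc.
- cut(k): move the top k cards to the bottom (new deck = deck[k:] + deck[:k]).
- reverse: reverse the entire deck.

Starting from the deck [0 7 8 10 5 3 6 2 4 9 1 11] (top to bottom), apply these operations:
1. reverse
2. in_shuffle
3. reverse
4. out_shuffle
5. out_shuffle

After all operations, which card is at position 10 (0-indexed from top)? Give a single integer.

After op 1 (reverse): [11 1 9 4 2 6 3 5 10 8 7 0]
After op 2 (in_shuffle): [3 11 5 1 10 9 8 4 7 2 0 6]
After op 3 (reverse): [6 0 2 7 4 8 9 10 1 5 11 3]
After op 4 (out_shuffle): [6 9 0 10 2 1 7 5 4 11 8 3]
After op 5 (out_shuffle): [6 7 9 5 0 4 10 11 2 8 1 3]
Position 10: card 1.

Answer: 1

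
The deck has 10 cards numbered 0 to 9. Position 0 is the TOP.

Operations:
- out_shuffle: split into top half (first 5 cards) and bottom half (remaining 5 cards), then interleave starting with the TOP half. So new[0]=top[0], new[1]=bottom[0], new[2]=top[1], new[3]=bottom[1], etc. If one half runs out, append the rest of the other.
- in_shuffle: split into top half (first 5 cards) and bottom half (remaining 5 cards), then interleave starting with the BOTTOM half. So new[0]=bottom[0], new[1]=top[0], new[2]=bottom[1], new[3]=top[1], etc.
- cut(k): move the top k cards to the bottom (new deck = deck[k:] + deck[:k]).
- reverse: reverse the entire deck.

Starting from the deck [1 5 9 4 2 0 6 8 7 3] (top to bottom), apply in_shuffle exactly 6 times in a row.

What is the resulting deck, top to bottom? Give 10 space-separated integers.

Answer: 2 3 4 7 9 8 5 6 1 0

Derivation:
After op 1 (in_shuffle): [0 1 6 5 8 9 7 4 3 2]
After op 2 (in_shuffle): [9 0 7 1 4 6 3 5 2 8]
After op 3 (in_shuffle): [6 9 3 0 5 7 2 1 8 4]
After op 4 (in_shuffle): [7 6 2 9 1 3 8 0 4 5]
After op 5 (in_shuffle): [3 7 8 6 0 2 4 9 5 1]
After op 6 (in_shuffle): [2 3 4 7 9 8 5 6 1 0]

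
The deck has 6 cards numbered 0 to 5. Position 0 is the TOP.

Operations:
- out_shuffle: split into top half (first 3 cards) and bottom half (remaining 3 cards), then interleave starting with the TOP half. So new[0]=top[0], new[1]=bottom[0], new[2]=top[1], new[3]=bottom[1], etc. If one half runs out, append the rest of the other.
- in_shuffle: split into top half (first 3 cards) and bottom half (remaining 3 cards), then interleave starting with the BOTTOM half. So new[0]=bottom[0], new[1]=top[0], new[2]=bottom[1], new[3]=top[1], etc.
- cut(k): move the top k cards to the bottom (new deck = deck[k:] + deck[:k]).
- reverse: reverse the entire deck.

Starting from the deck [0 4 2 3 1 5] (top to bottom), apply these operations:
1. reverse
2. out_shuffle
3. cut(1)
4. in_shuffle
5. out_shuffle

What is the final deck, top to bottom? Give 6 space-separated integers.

After op 1 (reverse): [5 1 3 2 4 0]
After op 2 (out_shuffle): [5 2 1 4 3 0]
After op 3 (cut(1)): [2 1 4 3 0 5]
After op 4 (in_shuffle): [3 2 0 1 5 4]
After op 5 (out_shuffle): [3 1 2 5 0 4]

Answer: 3 1 2 5 0 4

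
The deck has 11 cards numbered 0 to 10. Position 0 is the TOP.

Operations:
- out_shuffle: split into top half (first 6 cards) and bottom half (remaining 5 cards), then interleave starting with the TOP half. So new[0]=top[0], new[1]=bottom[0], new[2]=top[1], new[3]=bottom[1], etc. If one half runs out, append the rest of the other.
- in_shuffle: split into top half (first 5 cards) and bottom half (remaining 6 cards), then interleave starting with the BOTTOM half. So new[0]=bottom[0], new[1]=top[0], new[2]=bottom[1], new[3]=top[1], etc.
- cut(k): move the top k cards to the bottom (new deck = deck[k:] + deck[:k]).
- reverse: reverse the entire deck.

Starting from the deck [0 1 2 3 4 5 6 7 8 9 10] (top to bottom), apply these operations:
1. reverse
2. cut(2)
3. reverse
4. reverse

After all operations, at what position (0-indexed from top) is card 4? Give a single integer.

After op 1 (reverse): [10 9 8 7 6 5 4 3 2 1 0]
After op 2 (cut(2)): [8 7 6 5 4 3 2 1 0 10 9]
After op 3 (reverse): [9 10 0 1 2 3 4 5 6 7 8]
After op 4 (reverse): [8 7 6 5 4 3 2 1 0 10 9]
Card 4 is at position 4.

Answer: 4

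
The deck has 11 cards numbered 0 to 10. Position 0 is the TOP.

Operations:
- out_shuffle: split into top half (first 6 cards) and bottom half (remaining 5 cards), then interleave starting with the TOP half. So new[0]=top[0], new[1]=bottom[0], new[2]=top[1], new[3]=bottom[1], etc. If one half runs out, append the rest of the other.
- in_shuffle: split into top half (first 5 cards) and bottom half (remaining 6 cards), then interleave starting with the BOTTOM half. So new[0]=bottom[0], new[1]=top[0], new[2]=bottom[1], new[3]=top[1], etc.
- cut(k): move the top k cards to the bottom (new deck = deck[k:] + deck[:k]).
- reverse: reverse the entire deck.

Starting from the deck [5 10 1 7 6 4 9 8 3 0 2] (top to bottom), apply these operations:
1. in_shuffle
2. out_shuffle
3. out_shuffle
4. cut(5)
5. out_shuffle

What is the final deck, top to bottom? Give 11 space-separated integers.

After op 1 (in_shuffle): [4 5 9 10 8 1 3 7 0 6 2]
After op 2 (out_shuffle): [4 3 5 7 9 0 10 6 8 2 1]
After op 3 (out_shuffle): [4 10 3 6 5 8 7 2 9 1 0]
After op 4 (cut(5)): [8 7 2 9 1 0 4 10 3 6 5]
After op 5 (out_shuffle): [8 4 7 10 2 3 9 6 1 5 0]

Answer: 8 4 7 10 2 3 9 6 1 5 0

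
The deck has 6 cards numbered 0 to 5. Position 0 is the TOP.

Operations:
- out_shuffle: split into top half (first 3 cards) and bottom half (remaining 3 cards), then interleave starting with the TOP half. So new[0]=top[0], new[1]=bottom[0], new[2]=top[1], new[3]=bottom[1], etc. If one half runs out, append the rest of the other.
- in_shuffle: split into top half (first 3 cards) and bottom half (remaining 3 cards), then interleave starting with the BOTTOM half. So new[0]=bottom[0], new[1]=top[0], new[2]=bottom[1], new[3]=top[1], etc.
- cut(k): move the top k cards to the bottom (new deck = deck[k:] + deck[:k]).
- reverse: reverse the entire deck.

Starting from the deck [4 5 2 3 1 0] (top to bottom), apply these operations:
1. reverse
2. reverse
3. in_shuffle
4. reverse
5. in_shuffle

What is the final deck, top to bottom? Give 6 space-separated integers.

Answer: 1 2 4 0 3 5

Derivation:
After op 1 (reverse): [0 1 3 2 5 4]
After op 2 (reverse): [4 5 2 3 1 0]
After op 3 (in_shuffle): [3 4 1 5 0 2]
After op 4 (reverse): [2 0 5 1 4 3]
After op 5 (in_shuffle): [1 2 4 0 3 5]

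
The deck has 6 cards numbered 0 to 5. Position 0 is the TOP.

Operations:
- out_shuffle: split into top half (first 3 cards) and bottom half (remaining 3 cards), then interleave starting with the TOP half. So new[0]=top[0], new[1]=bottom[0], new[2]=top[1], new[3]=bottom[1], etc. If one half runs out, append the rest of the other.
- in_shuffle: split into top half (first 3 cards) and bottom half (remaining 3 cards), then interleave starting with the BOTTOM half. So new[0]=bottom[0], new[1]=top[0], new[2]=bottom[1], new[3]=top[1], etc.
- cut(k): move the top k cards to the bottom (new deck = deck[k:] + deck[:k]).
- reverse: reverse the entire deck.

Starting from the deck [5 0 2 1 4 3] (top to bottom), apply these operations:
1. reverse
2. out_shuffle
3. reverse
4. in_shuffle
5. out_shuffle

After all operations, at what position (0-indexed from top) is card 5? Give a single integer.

After op 1 (reverse): [3 4 1 2 0 5]
After op 2 (out_shuffle): [3 2 4 0 1 5]
After op 3 (reverse): [5 1 0 4 2 3]
After op 4 (in_shuffle): [4 5 2 1 3 0]
After op 5 (out_shuffle): [4 1 5 3 2 0]
Card 5 is at position 2.

Answer: 2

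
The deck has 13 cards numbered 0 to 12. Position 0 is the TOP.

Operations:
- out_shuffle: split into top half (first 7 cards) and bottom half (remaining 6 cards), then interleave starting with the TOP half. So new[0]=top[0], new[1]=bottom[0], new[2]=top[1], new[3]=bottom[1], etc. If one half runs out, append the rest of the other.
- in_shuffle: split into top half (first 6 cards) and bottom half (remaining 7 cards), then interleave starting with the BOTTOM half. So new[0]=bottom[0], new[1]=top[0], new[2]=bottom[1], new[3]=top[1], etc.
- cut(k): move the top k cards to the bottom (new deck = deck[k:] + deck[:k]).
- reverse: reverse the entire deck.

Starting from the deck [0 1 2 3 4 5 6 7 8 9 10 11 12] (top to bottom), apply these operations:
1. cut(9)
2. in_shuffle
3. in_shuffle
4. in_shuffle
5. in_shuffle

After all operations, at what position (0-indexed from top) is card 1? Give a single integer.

After op 1 (cut(9)): [9 10 11 12 0 1 2 3 4 5 6 7 8]
After op 2 (in_shuffle): [2 9 3 10 4 11 5 12 6 0 7 1 8]
After op 3 (in_shuffle): [5 2 12 9 6 3 0 10 7 4 1 11 8]
After op 4 (in_shuffle): [0 5 10 2 7 12 4 9 1 6 11 3 8]
After op 5 (in_shuffle): [4 0 9 5 1 10 6 2 11 7 3 12 8]
Card 1 is at position 4.

Answer: 4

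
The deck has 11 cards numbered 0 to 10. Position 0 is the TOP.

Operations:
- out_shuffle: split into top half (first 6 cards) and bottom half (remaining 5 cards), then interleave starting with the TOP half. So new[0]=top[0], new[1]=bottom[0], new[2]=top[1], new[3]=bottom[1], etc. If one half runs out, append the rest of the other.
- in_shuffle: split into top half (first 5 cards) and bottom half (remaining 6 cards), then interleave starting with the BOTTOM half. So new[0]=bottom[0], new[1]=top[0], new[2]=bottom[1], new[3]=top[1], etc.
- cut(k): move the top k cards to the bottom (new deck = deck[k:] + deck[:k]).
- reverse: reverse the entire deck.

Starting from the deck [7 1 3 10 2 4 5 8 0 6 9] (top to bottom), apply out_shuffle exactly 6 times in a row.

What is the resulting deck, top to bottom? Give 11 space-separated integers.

Answer: 7 4 9 2 6 10 0 3 8 1 5

Derivation:
After op 1 (out_shuffle): [7 5 1 8 3 0 10 6 2 9 4]
After op 2 (out_shuffle): [7 10 5 6 1 2 8 9 3 4 0]
After op 3 (out_shuffle): [7 8 10 9 5 3 6 4 1 0 2]
After op 4 (out_shuffle): [7 6 8 4 10 1 9 0 5 2 3]
After op 5 (out_shuffle): [7 9 6 0 8 5 4 2 10 3 1]
After op 6 (out_shuffle): [7 4 9 2 6 10 0 3 8 1 5]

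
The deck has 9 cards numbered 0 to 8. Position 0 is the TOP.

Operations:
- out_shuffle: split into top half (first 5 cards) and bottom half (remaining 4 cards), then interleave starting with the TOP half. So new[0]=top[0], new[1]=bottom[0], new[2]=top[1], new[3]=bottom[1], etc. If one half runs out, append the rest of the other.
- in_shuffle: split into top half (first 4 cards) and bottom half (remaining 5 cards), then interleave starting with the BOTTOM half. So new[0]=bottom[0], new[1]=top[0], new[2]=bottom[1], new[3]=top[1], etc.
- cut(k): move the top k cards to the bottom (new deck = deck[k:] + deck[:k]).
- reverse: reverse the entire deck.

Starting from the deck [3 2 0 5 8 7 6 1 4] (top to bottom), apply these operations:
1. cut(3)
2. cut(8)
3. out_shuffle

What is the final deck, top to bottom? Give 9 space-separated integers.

After op 1 (cut(3)): [5 8 7 6 1 4 3 2 0]
After op 2 (cut(8)): [0 5 8 7 6 1 4 3 2]
After op 3 (out_shuffle): [0 1 5 4 8 3 7 2 6]

Answer: 0 1 5 4 8 3 7 2 6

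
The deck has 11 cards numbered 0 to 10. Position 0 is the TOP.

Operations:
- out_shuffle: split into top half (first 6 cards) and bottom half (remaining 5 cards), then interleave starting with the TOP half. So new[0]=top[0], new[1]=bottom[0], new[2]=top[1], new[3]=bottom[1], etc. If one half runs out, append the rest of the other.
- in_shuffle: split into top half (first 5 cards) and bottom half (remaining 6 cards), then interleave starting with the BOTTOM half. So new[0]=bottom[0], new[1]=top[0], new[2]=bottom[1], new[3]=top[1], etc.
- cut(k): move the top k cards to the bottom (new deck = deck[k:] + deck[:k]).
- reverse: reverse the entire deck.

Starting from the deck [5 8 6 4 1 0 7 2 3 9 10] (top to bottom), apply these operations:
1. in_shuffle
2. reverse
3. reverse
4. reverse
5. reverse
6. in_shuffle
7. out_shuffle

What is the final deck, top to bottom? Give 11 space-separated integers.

After op 1 (in_shuffle): [0 5 7 8 2 6 3 4 9 1 10]
After op 2 (reverse): [10 1 9 4 3 6 2 8 7 5 0]
After op 3 (reverse): [0 5 7 8 2 6 3 4 9 1 10]
After op 4 (reverse): [10 1 9 4 3 6 2 8 7 5 0]
After op 5 (reverse): [0 5 7 8 2 6 3 4 9 1 10]
After op 6 (in_shuffle): [6 0 3 5 4 7 9 8 1 2 10]
After op 7 (out_shuffle): [6 9 0 8 3 1 5 2 4 10 7]

Answer: 6 9 0 8 3 1 5 2 4 10 7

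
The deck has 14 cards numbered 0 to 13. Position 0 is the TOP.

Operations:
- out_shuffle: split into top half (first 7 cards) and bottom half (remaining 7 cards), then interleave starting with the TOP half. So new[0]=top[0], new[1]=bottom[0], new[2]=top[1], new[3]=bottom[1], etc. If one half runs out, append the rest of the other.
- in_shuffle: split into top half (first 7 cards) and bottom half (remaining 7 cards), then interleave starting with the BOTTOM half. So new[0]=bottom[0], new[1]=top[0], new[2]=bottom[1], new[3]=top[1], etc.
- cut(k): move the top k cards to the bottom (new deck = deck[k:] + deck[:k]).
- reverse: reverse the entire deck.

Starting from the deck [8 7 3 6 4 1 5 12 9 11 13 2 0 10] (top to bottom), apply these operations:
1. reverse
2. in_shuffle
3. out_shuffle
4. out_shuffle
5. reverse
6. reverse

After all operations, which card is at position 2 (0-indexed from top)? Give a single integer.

After op 1 (reverse): [10 0 2 13 11 9 12 5 1 4 6 3 7 8]
After op 2 (in_shuffle): [5 10 1 0 4 2 6 13 3 11 7 9 8 12]
After op 3 (out_shuffle): [5 13 10 3 1 11 0 7 4 9 2 8 6 12]
After op 4 (out_shuffle): [5 7 13 4 10 9 3 2 1 8 11 6 0 12]
After op 5 (reverse): [12 0 6 11 8 1 2 3 9 10 4 13 7 5]
After op 6 (reverse): [5 7 13 4 10 9 3 2 1 8 11 6 0 12]
Position 2: card 13.

Answer: 13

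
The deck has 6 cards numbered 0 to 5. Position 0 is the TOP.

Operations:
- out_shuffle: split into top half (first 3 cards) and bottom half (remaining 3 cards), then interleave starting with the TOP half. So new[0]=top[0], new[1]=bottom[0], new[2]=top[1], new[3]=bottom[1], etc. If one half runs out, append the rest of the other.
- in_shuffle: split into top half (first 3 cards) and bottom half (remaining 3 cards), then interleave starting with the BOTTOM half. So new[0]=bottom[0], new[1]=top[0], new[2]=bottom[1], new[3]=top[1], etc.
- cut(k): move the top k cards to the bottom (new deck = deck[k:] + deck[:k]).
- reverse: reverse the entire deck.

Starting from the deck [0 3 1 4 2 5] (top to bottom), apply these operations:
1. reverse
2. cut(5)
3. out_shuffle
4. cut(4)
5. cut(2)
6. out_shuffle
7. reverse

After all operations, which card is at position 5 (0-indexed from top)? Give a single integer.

Answer: 0

Derivation:
After op 1 (reverse): [5 2 4 1 3 0]
After op 2 (cut(5)): [0 5 2 4 1 3]
After op 3 (out_shuffle): [0 4 5 1 2 3]
After op 4 (cut(4)): [2 3 0 4 5 1]
After op 5 (cut(2)): [0 4 5 1 2 3]
After op 6 (out_shuffle): [0 1 4 2 5 3]
After op 7 (reverse): [3 5 2 4 1 0]
Position 5: card 0.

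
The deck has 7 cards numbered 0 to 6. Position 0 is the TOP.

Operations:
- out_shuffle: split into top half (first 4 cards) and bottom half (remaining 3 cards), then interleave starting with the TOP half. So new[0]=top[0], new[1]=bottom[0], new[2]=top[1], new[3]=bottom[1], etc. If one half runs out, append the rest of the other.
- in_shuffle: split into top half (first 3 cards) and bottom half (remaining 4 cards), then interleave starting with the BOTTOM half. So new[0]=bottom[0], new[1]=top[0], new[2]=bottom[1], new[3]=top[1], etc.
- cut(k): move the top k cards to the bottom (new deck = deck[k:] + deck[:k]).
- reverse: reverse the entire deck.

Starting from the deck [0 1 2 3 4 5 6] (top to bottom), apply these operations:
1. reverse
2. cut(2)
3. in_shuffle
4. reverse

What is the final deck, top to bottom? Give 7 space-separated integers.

After op 1 (reverse): [6 5 4 3 2 1 0]
After op 2 (cut(2)): [4 3 2 1 0 6 5]
After op 3 (in_shuffle): [1 4 0 3 6 2 5]
After op 4 (reverse): [5 2 6 3 0 4 1]

Answer: 5 2 6 3 0 4 1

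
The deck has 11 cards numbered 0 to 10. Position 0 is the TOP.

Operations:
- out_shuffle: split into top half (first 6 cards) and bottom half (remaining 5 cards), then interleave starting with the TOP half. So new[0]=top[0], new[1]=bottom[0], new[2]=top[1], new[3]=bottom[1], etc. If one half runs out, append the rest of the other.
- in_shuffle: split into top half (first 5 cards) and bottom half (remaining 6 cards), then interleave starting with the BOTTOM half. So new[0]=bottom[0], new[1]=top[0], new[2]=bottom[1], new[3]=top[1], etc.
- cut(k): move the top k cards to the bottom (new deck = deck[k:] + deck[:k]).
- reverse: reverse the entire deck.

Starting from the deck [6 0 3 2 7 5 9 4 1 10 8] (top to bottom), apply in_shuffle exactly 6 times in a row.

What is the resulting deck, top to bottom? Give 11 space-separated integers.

After op 1 (in_shuffle): [5 6 9 0 4 3 1 2 10 7 8]
After op 2 (in_shuffle): [3 5 1 6 2 9 10 0 7 4 8]
After op 3 (in_shuffle): [9 3 10 5 0 1 7 6 4 2 8]
After op 4 (in_shuffle): [1 9 7 3 6 10 4 5 2 0 8]
After op 5 (in_shuffle): [10 1 4 9 5 7 2 3 0 6 8]
After op 6 (in_shuffle): [7 10 2 1 3 4 0 9 6 5 8]

Answer: 7 10 2 1 3 4 0 9 6 5 8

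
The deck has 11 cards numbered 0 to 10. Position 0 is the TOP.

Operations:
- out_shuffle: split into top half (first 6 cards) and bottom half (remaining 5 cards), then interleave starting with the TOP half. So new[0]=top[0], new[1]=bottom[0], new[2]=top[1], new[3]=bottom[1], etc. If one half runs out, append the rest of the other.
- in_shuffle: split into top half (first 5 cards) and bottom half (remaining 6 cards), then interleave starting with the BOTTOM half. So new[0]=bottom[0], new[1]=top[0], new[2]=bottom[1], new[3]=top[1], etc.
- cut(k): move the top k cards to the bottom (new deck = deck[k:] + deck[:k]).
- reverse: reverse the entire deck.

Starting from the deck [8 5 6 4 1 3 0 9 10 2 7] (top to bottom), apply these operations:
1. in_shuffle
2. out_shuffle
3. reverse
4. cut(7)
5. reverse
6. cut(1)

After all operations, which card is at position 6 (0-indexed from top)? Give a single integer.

Answer: 3

Derivation:
After op 1 (in_shuffle): [3 8 0 5 9 6 10 4 2 1 7]
After op 2 (out_shuffle): [3 10 8 4 0 2 5 1 9 7 6]
After op 3 (reverse): [6 7 9 1 5 2 0 4 8 10 3]
After op 4 (cut(7)): [4 8 10 3 6 7 9 1 5 2 0]
After op 5 (reverse): [0 2 5 1 9 7 6 3 10 8 4]
After op 6 (cut(1)): [2 5 1 9 7 6 3 10 8 4 0]
Position 6: card 3.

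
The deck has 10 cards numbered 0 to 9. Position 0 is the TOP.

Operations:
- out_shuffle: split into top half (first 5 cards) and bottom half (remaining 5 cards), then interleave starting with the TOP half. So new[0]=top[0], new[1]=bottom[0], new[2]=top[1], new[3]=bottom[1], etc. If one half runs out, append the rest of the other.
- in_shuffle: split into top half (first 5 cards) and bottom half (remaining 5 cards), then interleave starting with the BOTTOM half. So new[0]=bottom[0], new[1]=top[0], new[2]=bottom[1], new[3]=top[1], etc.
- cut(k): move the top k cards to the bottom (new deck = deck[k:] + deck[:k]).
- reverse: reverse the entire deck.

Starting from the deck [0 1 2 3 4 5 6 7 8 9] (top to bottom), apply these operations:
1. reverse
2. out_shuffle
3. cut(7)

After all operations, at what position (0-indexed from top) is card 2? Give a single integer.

After op 1 (reverse): [9 8 7 6 5 4 3 2 1 0]
After op 2 (out_shuffle): [9 4 8 3 7 2 6 1 5 0]
After op 3 (cut(7)): [1 5 0 9 4 8 3 7 2 6]
Card 2 is at position 8.

Answer: 8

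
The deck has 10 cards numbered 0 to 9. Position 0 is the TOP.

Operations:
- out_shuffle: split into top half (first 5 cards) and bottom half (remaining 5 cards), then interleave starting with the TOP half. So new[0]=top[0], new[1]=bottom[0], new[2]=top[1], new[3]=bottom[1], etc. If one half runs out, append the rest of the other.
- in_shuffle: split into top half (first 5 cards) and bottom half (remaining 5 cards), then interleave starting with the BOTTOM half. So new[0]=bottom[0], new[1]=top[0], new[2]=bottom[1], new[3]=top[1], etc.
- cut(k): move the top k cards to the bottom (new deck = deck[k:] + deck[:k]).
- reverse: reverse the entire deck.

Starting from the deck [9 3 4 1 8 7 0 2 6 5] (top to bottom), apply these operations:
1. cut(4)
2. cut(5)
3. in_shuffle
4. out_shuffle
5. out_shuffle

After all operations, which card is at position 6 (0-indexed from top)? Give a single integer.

Answer: 2

Derivation:
After op 1 (cut(4)): [8 7 0 2 6 5 9 3 4 1]
After op 2 (cut(5)): [5 9 3 4 1 8 7 0 2 6]
After op 3 (in_shuffle): [8 5 7 9 0 3 2 4 6 1]
After op 4 (out_shuffle): [8 3 5 2 7 4 9 6 0 1]
After op 5 (out_shuffle): [8 4 3 9 5 6 2 0 7 1]
Position 6: card 2.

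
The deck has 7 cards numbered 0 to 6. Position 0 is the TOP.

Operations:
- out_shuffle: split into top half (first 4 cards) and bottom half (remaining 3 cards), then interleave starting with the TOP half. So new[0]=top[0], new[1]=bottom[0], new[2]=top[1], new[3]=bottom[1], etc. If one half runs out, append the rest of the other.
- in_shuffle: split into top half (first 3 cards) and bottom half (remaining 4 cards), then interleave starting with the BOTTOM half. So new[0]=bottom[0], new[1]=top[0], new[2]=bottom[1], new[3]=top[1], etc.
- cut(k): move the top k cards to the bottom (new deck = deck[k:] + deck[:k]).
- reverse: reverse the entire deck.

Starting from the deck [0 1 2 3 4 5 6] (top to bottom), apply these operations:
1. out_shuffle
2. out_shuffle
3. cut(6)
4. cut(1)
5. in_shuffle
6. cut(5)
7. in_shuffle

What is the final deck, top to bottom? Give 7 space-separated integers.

After op 1 (out_shuffle): [0 4 1 5 2 6 3]
After op 2 (out_shuffle): [0 2 4 6 1 3 5]
After op 3 (cut(6)): [5 0 2 4 6 1 3]
After op 4 (cut(1)): [0 2 4 6 1 3 5]
After op 5 (in_shuffle): [6 0 1 2 3 4 5]
After op 6 (cut(5)): [4 5 6 0 1 2 3]
After op 7 (in_shuffle): [0 4 1 5 2 6 3]

Answer: 0 4 1 5 2 6 3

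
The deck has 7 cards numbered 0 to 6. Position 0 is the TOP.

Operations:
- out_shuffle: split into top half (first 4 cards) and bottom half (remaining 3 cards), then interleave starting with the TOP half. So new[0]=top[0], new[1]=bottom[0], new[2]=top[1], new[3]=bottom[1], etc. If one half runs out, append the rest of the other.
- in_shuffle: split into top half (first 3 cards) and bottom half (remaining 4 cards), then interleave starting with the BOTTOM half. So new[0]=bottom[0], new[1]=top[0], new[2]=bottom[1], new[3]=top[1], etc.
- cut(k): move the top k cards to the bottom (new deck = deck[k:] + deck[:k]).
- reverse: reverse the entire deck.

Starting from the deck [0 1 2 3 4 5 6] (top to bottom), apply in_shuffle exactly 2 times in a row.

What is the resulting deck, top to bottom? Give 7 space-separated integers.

Answer: 1 3 5 0 2 4 6

Derivation:
After op 1 (in_shuffle): [3 0 4 1 5 2 6]
After op 2 (in_shuffle): [1 3 5 0 2 4 6]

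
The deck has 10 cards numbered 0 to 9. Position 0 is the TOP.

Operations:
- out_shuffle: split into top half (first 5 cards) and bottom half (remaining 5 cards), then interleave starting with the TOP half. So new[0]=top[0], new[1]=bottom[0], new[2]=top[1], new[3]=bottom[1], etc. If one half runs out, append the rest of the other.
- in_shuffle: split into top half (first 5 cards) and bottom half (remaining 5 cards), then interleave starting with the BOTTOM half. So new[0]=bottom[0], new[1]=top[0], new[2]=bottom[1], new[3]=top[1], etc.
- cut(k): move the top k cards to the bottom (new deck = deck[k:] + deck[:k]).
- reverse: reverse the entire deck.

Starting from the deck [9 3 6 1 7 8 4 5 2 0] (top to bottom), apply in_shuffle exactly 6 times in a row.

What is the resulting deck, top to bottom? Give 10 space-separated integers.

Answer: 7 0 1 2 6 5 3 4 9 8

Derivation:
After op 1 (in_shuffle): [8 9 4 3 5 6 2 1 0 7]
After op 2 (in_shuffle): [6 8 2 9 1 4 0 3 7 5]
After op 3 (in_shuffle): [4 6 0 8 3 2 7 9 5 1]
After op 4 (in_shuffle): [2 4 7 6 9 0 5 8 1 3]
After op 5 (in_shuffle): [0 2 5 4 8 7 1 6 3 9]
After op 6 (in_shuffle): [7 0 1 2 6 5 3 4 9 8]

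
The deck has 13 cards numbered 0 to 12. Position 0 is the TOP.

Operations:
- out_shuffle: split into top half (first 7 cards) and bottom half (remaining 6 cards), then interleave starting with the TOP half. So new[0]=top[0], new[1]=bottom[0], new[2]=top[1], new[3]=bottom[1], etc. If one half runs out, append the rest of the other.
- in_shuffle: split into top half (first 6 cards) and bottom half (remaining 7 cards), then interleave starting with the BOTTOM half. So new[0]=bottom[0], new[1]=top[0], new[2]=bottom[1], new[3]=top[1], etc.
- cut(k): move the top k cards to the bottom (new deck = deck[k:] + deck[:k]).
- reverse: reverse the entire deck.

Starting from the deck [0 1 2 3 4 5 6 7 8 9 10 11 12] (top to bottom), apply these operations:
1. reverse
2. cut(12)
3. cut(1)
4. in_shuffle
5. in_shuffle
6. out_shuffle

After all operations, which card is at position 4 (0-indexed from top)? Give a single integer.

Answer: 9

Derivation:
After op 1 (reverse): [12 11 10 9 8 7 6 5 4 3 2 1 0]
After op 2 (cut(12)): [0 12 11 10 9 8 7 6 5 4 3 2 1]
After op 3 (cut(1)): [12 11 10 9 8 7 6 5 4 3 2 1 0]
After op 4 (in_shuffle): [6 12 5 11 4 10 3 9 2 8 1 7 0]
After op 5 (in_shuffle): [3 6 9 12 2 5 8 11 1 4 7 10 0]
After op 6 (out_shuffle): [3 11 6 1 9 4 12 7 2 10 5 0 8]
Position 4: card 9.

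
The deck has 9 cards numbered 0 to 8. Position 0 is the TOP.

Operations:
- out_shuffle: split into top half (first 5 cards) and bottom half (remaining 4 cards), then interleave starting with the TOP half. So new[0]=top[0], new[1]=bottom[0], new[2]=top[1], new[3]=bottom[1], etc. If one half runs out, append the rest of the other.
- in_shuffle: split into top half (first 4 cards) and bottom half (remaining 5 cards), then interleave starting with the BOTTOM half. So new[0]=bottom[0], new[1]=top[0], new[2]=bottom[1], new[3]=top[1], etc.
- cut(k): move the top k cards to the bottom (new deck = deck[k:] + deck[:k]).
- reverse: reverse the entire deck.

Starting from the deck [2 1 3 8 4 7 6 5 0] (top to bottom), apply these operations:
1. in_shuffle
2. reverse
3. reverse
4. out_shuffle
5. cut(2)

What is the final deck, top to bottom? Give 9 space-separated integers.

Answer: 2 5 7 8 1 0 6 4 3

Derivation:
After op 1 (in_shuffle): [4 2 7 1 6 3 5 8 0]
After op 2 (reverse): [0 8 5 3 6 1 7 2 4]
After op 3 (reverse): [4 2 7 1 6 3 5 8 0]
After op 4 (out_shuffle): [4 3 2 5 7 8 1 0 6]
After op 5 (cut(2)): [2 5 7 8 1 0 6 4 3]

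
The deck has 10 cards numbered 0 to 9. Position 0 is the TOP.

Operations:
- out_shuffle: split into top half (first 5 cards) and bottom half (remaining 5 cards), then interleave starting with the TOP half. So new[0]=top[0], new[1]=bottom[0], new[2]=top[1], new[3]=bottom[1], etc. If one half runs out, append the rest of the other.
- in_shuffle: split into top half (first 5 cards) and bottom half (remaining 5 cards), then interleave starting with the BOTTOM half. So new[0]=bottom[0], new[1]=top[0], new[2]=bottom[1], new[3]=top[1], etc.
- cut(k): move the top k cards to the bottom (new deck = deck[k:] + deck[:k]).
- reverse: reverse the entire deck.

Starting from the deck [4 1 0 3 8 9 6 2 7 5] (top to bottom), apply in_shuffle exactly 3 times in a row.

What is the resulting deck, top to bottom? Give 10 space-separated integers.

After op 1 (in_shuffle): [9 4 6 1 2 0 7 3 5 8]
After op 2 (in_shuffle): [0 9 7 4 3 6 5 1 8 2]
After op 3 (in_shuffle): [6 0 5 9 1 7 8 4 2 3]

Answer: 6 0 5 9 1 7 8 4 2 3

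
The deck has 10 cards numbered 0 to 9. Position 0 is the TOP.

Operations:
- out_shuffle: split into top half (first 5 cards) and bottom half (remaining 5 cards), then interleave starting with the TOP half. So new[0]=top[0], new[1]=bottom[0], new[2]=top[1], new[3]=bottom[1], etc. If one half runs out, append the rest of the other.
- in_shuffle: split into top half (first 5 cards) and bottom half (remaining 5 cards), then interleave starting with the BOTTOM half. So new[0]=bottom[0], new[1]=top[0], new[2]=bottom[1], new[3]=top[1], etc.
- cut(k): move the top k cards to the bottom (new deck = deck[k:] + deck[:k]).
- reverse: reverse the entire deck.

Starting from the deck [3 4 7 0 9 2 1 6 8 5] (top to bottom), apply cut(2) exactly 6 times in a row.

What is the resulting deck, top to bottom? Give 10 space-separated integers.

After op 1 (cut(2)): [7 0 9 2 1 6 8 5 3 4]
After op 2 (cut(2)): [9 2 1 6 8 5 3 4 7 0]
After op 3 (cut(2)): [1 6 8 5 3 4 7 0 9 2]
After op 4 (cut(2)): [8 5 3 4 7 0 9 2 1 6]
After op 5 (cut(2)): [3 4 7 0 9 2 1 6 8 5]
After op 6 (cut(2)): [7 0 9 2 1 6 8 5 3 4]

Answer: 7 0 9 2 1 6 8 5 3 4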